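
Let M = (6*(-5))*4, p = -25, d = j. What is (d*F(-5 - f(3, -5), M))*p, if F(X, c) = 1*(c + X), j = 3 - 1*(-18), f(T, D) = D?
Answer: 63000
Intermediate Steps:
j = 21 (j = 3 + 18 = 21)
d = 21
M = -120 (M = -30*4 = -120)
F(X, c) = X + c (F(X, c) = 1*(X + c) = X + c)
(d*F(-5 - f(3, -5), M))*p = (21*((-5 - 1*(-5)) - 120))*(-25) = (21*((-5 + 5) - 120))*(-25) = (21*(0 - 120))*(-25) = (21*(-120))*(-25) = -2520*(-25) = 63000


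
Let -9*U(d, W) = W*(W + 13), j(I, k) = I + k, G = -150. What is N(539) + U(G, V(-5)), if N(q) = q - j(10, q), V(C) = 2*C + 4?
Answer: -16/3 ≈ -5.3333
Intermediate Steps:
V(C) = 4 + 2*C
U(d, W) = -W*(13 + W)/9 (U(d, W) = -W*(W + 13)/9 = -W*(13 + W)/9)
N(q) = -10 (N(q) = q - (10 + q) = q + (-10 - q) = -10)
N(539) + U(G, V(-5)) = -10 - (4 + 2*(-5))*(13 + (4 + 2*(-5)))/9 = -10 - (4 - 10)*(13 + (4 - 10))/9 = -10 - ⅑*(-6)*(13 - 6) = -10 - ⅑*(-6)*7 = -10 + 14/3 = -16/3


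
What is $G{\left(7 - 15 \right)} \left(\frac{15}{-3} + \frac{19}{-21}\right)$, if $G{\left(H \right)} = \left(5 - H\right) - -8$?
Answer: $-124$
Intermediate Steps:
$G{\left(H \right)} = 13 - H$ ($G{\left(H \right)} = \left(5 - H\right) + 8 = 13 - H$)
$G{\left(7 - 15 \right)} \left(\frac{15}{-3} + \frac{19}{-21}\right) = \left(13 - \left(7 - 15\right)\right) \left(\frac{15}{-3} + \frac{19}{-21}\right) = \left(13 - \left(7 - 15\right)\right) \left(15 \left(- \frac{1}{3}\right) + 19 \left(- \frac{1}{21}\right)\right) = \left(13 - -8\right) \left(-5 - \frac{19}{21}\right) = \left(13 + 8\right) \left(- \frac{124}{21}\right) = 21 \left(- \frac{124}{21}\right) = -124$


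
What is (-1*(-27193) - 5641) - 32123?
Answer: -10571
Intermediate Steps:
(-1*(-27193) - 5641) - 32123 = (27193 - 5641) - 32123 = 21552 - 32123 = -10571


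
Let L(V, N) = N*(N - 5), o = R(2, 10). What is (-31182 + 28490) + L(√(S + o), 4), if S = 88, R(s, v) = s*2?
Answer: -2696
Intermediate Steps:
R(s, v) = 2*s
o = 4 (o = 2*2 = 4)
L(V, N) = N*(-5 + N)
(-31182 + 28490) + L(√(S + o), 4) = (-31182 + 28490) + 4*(-5 + 4) = -2692 + 4*(-1) = -2692 - 4 = -2696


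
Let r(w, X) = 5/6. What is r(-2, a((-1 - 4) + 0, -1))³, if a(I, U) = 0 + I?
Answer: 125/216 ≈ 0.57870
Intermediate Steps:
a(I, U) = I
r(w, X) = ⅚ (r(w, X) = 5*(⅙) = ⅚)
r(-2, a((-1 - 4) + 0, -1))³ = (⅚)³ = 125/216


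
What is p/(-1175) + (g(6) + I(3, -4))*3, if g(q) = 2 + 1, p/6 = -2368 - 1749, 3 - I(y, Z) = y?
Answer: 35277/1175 ≈ 30.023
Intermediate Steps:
I(y, Z) = 3 - y
p = -24702 (p = 6*(-2368 - 1749) = 6*(-4117) = -24702)
g(q) = 3
p/(-1175) + (g(6) + I(3, -4))*3 = -24702/(-1175) + (3 + (3 - 1*3))*3 = -24702*(-1/1175) + (3 + (3 - 3))*3 = 24702/1175 + (3 + 0)*3 = 24702/1175 + 3*3 = 24702/1175 + 9 = 35277/1175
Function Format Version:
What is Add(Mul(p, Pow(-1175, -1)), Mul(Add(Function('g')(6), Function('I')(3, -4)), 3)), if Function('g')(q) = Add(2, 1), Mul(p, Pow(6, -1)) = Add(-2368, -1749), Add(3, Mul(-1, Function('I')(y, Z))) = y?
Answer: Rational(35277, 1175) ≈ 30.023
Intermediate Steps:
Function('I')(y, Z) = Add(3, Mul(-1, y))
p = -24702 (p = Mul(6, Add(-2368, -1749)) = Mul(6, -4117) = -24702)
Function('g')(q) = 3
Add(Mul(p, Pow(-1175, -1)), Mul(Add(Function('g')(6), Function('I')(3, -4)), 3)) = Add(Mul(-24702, Pow(-1175, -1)), Mul(Add(3, Add(3, Mul(-1, 3))), 3)) = Add(Mul(-24702, Rational(-1, 1175)), Mul(Add(3, Add(3, -3)), 3)) = Add(Rational(24702, 1175), Mul(Add(3, 0), 3)) = Add(Rational(24702, 1175), Mul(3, 3)) = Add(Rational(24702, 1175), 9) = Rational(35277, 1175)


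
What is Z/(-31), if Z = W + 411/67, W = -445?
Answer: 29404/2077 ≈ 14.157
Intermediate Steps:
Z = -29404/67 (Z = -445 + 411/67 = -29404/67 ≈ -438.87)
Z/(-31) = -29404/67/(-31) = -29404/67*(-1/31) = 29404/2077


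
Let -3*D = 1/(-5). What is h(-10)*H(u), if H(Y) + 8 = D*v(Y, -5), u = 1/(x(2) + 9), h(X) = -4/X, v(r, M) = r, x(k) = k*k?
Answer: -3118/975 ≈ -3.1979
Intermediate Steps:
x(k) = k**2
D = 1/15 (D = -1/3/(-5) = -1/3*(-1/5) = 1/15 ≈ 0.066667)
u = 1/13 (u = 1/(2**2 + 9) = 1/(4 + 9) = 1/13 ≈ 0.076923)
H(Y) = -8 + Y/15
h(-10)*H(u) = (-4/(-10))*(-8 + (1/15)*(1/13)) = (-4*(-1/10))*(-8 + 1/195) = (2/5)*(-1559/195) = -3118/975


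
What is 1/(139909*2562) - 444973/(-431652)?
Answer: 8861065232027/8595794619412 ≈ 1.0309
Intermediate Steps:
1/(139909*2562) - 444973/(-431652) = (1/139909)*(1/2562) - 444973*(-1/431652) = 1/358446858 + 444973/431652 = 8861065232027/8595794619412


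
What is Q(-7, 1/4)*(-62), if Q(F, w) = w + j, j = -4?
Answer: 465/2 ≈ 232.50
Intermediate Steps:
Q(F, w) = -4 + w (Q(F, w) = w - 4 = -4 + w)
Q(-7, 1/4)*(-62) = (-4 + 1/4)*(-62) = -15/4*(-62) = 465/2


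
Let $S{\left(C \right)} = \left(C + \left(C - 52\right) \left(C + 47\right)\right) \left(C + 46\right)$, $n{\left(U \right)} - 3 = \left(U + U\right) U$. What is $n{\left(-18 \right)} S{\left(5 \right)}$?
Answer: $-80977239$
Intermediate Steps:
$n{\left(U \right)} = 3 + 2 U^{2}$ ($n{\left(U \right)} = 3 + \left(U + U\right) U = 3 + 2 U U = 3 + 2 U^{2}$)
$S{\left(C \right)} = \left(46 + C\right) \left(C + \left(-52 + C\right) \left(47 + C\right)\right)$ ($S{\left(C \right)} = \left(C + \left(-52 + C\right) \left(47 + C\right)\right) \left(46 + C\right) = \left(46 + C\right) \left(C + \left(-52 + C\right) \left(47 + C\right)\right)$)
$n{\left(-18 \right)} S{\left(5 \right)} = \left(3 + 2 \left(-18\right)^{2}\right) \left(-112424 + 5^{3} - 13140 + 42 \cdot 5^{2}\right) = \left(3 + 2 \cdot 324\right) \left(-112424 + 125 - 13140 + 42 \cdot 25\right) = \left(3 + 648\right) \left(-112424 + 125 - 13140 + 1050\right) = 651 \left(-124389\right) = -80977239$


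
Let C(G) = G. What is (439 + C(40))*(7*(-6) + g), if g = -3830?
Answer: -1854688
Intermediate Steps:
(439 + C(40))*(7*(-6) + g) = (439 + 40)*(7*(-6) - 3830) = 479*(-42 - 3830) = 479*(-3872) = -1854688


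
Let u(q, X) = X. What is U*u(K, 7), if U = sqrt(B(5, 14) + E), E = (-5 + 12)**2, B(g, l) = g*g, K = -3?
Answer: 7*sqrt(74) ≈ 60.216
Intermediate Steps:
B(g, l) = g**2
E = 49 (E = 7**2 = 49)
U = sqrt(74) (U = sqrt(5**2 + 49) = sqrt(25 + 49) = sqrt(74) ≈ 8.6023)
U*u(K, 7) = sqrt(74)*7 = 7*sqrt(74)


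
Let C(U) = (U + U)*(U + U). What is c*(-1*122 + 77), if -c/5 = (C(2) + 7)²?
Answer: 119025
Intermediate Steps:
C(U) = 4*U² (C(U) = (2*U)*(2*U) = 4*U²)
c = -2645 (c = -5*(4*2² + 7)² = -5*(4*4 + 7)² = -5*(16 + 7)² = -5*23² = -5*529 = -2645)
c*(-1*122 + 77) = -2645*(-1*122 + 77) = -2645*(-122 + 77) = -2645*(-45) = 119025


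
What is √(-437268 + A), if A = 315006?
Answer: I*√122262 ≈ 349.66*I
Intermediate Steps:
√(-437268 + A) = √(-437268 + 315006) = √(-122262) = I*√122262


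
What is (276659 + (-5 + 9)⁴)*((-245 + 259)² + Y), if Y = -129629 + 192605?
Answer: 17493274380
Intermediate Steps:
Y = 62976
(276659 + (-5 + 9)⁴)*((-245 + 259)² + Y) = (276659 + (-5 + 9)⁴)*((-245 + 259)² + 62976) = (276659 + 4⁴)*(14² + 62976) = (276659 + 256)*(196 + 62976) = 276915*63172 = 17493274380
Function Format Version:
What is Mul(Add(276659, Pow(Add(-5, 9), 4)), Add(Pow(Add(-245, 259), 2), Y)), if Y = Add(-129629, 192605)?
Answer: 17493274380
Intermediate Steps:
Y = 62976
Mul(Add(276659, Pow(Add(-5, 9), 4)), Add(Pow(Add(-245, 259), 2), Y)) = Mul(Add(276659, Pow(Add(-5, 9), 4)), Add(Pow(Add(-245, 259), 2), 62976)) = Mul(Add(276659, Pow(4, 4)), Add(Pow(14, 2), 62976)) = Mul(Add(276659, 256), Add(196, 62976)) = Mul(276915, 63172) = 17493274380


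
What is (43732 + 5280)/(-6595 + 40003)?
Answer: 12253/8352 ≈ 1.4671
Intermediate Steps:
(43732 + 5280)/(-6595 + 40003) = 49012/33408 = 49012*(1/33408) = 12253/8352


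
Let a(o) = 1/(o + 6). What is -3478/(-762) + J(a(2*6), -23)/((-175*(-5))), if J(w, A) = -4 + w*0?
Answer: 1520101/333375 ≈ 4.5597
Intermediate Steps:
a(o) = 1/(6 + o)
J(w, A) = -4 (J(w, A) = -4 + 0 = -4)
-3478/(-762) + J(a(2*6), -23)/((-175*(-5))) = -3478/(-762) - 4/((-175*(-5))) = -3478*(-1/762) - 4/875 = 1739/381 - 4*1/875 = 1739/381 - 4/875 = 1520101/333375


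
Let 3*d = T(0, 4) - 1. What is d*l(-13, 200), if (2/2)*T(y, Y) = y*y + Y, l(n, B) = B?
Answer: 200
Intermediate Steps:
T(y, Y) = Y + y**2 (T(y, Y) = y*y + Y = y**2 + Y = Y + y**2)
d = 1 (d = ((4 + 0**2) - 1)/3 = ((4 + 0) - 1)/3 = (4 - 1)/3 = (1/3)*3 = 1)
d*l(-13, 200) = 1*200 = 200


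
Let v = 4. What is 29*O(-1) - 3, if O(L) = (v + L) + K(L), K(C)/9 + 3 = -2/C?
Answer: -177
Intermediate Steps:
K(C) = -27 - 18/C (K(C) = -27 + 9*(-2/C) = -27 - 18/C)
O(L) = -23 + L - 18/L (O(L) = (4 + L) + (-27 - 18/L) = -23 + L - 18/L)
29*O(-1) - 3 = 29*(-23 - 1 - 18/(-1)) - 3 = 29*(-23 - 1 - 18*(-1)) - 3 = 29*(-23 - 1 + 18) - 3 = 29*(-6) - 3 = -174 - 3 = -177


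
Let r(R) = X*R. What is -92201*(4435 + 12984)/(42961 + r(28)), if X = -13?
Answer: -1606049219/42597 ≈ -37703.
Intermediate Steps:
r(R) = -13*R
-92201*(4435 + 12984)/(42961 + r(28)) = -92201*(4435 + 12984)/(42961 - 13*28) = -92201*17419/(42961 - 364) = -92201/(42597*(1/17419)) = -92201/42597/17419 = -92201*17419/42597 = -1606049219/42597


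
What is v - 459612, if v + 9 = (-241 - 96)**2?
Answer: -346052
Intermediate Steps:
v = 113560 (v = -9 + (-241 - 96)**2 = -9 + (-337)**2 = -9 + 113569 = 113560)
v - 459612 = 113560 - 459612 = -346052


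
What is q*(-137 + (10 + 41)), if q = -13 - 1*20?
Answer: 2838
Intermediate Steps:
q = -33 (q = -13 - 20 = -33)
q*(-137 + (10 + 41)) = -33*(-137 + (10 + 41)) = -33*(-137 + 51) = -33*(-86) = 2838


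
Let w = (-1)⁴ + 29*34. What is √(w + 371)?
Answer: √1358 ≈ 36.851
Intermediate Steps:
w = 987 (w = 1 + 986 = 987)
√(w + 371) = √(987 + 371) = √1358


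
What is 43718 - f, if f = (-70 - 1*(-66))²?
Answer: 43702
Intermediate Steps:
f = 16 (f = (-70 + 66)² = (-4)² = 16)
43718 - f = 43718 - 1*16 = 43718 - 16 = 43702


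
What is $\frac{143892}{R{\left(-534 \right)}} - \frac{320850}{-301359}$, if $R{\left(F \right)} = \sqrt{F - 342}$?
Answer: $\frac{106950}{100453} - \frac{23982 i \sqrt{219}}{73} \approx 1.0647 - 4861.7 i$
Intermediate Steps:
$R{\left(F \right)} = \sqrt{-342 + F}$
$\frac{143892}{R{\left(-534 \right)}} - \frac{320850}{-301359} = \frac{143892}{\sqrt{-342 - 534}} - \frac{320850}{-301359} = \frac{143892}{\sqrt{-876}} - - \frac{106950}{100453} = \frac{143892}{2 i \sqrt{219}} + \frac{106950}{100453} = 143892 \left(- \frac{i \sqrt{219}}{438}\right) + \frac{106950}{100453} = - \frac{23982 i \sqrt{219}}{73} + \frac{106950}{100453} = \frac{106950}{100453} - \frac{23982 i \sqrt{219}}{73}$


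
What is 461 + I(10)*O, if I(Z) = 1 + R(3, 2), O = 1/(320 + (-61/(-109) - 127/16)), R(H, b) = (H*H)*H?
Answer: 251392025/545213 ≈ 461.09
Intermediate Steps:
R(H, b) = H**3 (R(H, b) = H**2*H = H**3)
O = 1744/545213 (O = 1/(320 + (-61*(-1/109) - 127*1/16)) = 1/(320 + (61/109 - 127/16)) = 1/(320 - 12867/1744) = 1/(545213/1744) = 1744/545213 ≈ 0.0031988)
I(Z) = 28 (I(Z) = 1 + 3**3 = 1 + 27 = 28)
461 + I(10)*O = 461 + 28*(1744/545213) = 461 + 48832/545213 = 251392025/545213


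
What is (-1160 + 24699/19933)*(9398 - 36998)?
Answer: 637493235600/19933 ≈ 3.1982e+7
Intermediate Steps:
(-1160 + 24699/19933)*(9398 - 36998) = (-1160 + 24699*(1/19933))*(-27600) = (-1160 + 24699/19933)*(-27600) = -23097581/19933*(-27600) = 637493235600/19933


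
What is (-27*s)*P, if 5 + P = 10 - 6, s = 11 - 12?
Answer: -27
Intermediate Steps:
s = -1
P = -1 (P = -5 + (10 - 6) = -5 + 4 = -1)
(-27*s)*P = -27*(-1)*(-1) = 27*(-1) = -27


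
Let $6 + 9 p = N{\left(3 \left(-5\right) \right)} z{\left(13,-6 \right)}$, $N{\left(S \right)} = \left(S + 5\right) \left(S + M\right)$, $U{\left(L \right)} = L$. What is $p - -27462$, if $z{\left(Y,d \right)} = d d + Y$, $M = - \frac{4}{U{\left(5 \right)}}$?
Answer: $\frac{254894}{9} \approx 28322.0$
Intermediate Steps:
$M = - \frac{4}{5} \approx -0.8$
$N{\left(S \right)} = \left(5 + S\right) \left(- \frac{4}{5} + S\right)$ ($N{\left(S \right)} = \left(S + 5\right) \left(S - \frac{4}{5}\right) = \left(5 + S\right) \left(- \frac{4}{5} + S\right)$)
$z{\left(Y,d \right)} = Y + d^{2}$ ($z{\left(Y,d \right)} = d^{2} + Y = Y + d^{2}$)
$p = \frac{7736}{9}$ ($p = - \frac{2}{3} + \frac{\left(-4 + \left(3 \left(-5\right)\right)^{2} + \frac{21 \cdot 3 \left(-5\right)}{5}\right) \left(13 + \left(-6\right)^{2}\right)}{9} = - \frac{2}{3} + \frac{\left(-4 + \left(-15\right)^{2} + \frac{21}{5} \left(-15\right)\right) \left(13 + 36\right)}{9} = - \frac{2}{3} + \frac{\left(-4 + 225 - 63\right) 49}{9} = - \frac{2}{3} + \frac{158 \cdot 49}{9} = - \frac{2}{3} + \frac{1}{9} \cdot 7742 = - \frac{2}{3} + \frac{7742}{9} = \frac{7736}{9} \approx 859.56$)
$p - -27462 = \frac{7736}{9} - -27462 = \frac{7736}{9} + 27462 = \frac{254894}{9}$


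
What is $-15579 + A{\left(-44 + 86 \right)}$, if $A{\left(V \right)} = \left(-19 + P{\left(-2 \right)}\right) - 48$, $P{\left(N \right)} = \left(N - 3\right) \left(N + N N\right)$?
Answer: $-15656$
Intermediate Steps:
$P{\left(N \right)} = \left(-3 + N\right) \left(N + N^{2}\right)$
$A{\left(V \right)} = -77$ ($A{\left(V \right)} = \left(-19 - 2 \left(-3 + \left(-2\right)^{2} - -4\right)\right) - 48 = \left(-19 - 2 \left(-3 + 4 + 4\right)\right) - 48 = \left(-19 - 10\right) - 48 = -29 - 48 = -77$)
$-15579 + A{\left(-44 + 86 \right)} = -15579 - 77 = -15656$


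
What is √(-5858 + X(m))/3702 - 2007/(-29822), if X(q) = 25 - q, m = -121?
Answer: 2007/29822 + 2*I*√357/1851 ≈ 0.067299 + 0.020415*I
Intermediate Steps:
√(-5858 + X(m))/3702 - 2007/(-29822) = √(-5858 + (25 - 1*(-121)))/3702 - 2007/(-29822) = √(-5858 + (25 + 121))*(1/3702) - 2007*(-1/29822) = √(-5858 + 146)*(1/3702) + 2007/29822 = √(-5712)*(1/3702) + 2007/29822 = (4*I*√357)*(1/3702) + 2007/29822 = 2*I*√357/1851 + 2007/29822 = 2007/29822 + 2*I*√357/1851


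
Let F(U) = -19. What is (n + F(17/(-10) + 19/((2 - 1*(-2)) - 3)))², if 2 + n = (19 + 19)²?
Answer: 2024929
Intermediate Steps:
n = 1442 (n = -2 + (19 + 19)² = -2 + 38² = -2 + 1444 = 1442)
(n + F(17/(-10) + 19/((2 - 1*(-2)) - 3)))² = (1442 - 19)² = 1423² = 2024929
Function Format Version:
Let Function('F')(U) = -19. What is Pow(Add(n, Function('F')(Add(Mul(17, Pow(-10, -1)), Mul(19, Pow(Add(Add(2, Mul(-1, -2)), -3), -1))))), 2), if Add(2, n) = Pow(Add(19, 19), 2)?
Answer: 2024929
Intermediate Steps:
n = 1442 (n = Add(-2, Pow(Add(19, 19), 2)) = Add(-2, Pow(38, 2)) = Add(-2, 1444) = 1442)
Pow(Add(n, Function('F')(Add(Mul(17, Pow(-10, -1)), Mul(19, Pow(Add(Add(2, Mul(-1, -2)), -3), -1))))), 2) = Pow(Add(1442, -19), 2) = Pow(1423, 2) = 2024929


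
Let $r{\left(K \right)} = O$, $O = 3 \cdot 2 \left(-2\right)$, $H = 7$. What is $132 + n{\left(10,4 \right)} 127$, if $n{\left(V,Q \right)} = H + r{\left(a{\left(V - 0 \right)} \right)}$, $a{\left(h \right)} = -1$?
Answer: $-503$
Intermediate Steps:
$O = -12$ ($O = 6 \left(-2\right) = -12$)
$r{\left(K \right)} = -12$
$n{\left(V,Q \right)} = -5$ ($n{\left(V,Q \right)} = 7 - 12 = -5$)
$132 + n{\left(10,4 \right)} 127 = 132 - 635 = -503$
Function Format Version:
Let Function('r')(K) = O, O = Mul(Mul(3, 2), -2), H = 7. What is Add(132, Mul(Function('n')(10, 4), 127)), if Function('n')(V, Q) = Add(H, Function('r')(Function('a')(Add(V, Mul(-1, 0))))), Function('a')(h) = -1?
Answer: -503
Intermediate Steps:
O = -12 (O = Mul(6, -2) = -12)
Function('r')(K) = -12
Function('n')(V, Q) = -5 (Function('n')(V, Q) = Add(7, -12) = -5)
Add(132, Mul(Function('n')(10, 4), 127)) = Add(132, Mul(-5, 127)) = Add(132, -635) = -503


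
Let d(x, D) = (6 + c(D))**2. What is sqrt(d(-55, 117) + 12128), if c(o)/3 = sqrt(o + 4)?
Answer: sqrt(13649) ≈ 116.83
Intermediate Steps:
c(o) = 3*sqrt(4 + o) (c(o) = 3*sqrt(o + 4) = 3*sqrt(4 + o))
d(x, D) = (6 + 3*sqrt(4 + D))**2
sqrt(d(-55, 117) + 12128) = sqrt(9*(2 + sqrt(4 + 117))**2 + 12128) = sqrt(9*(2 + sqrt(121))**2 + 12128) = sqrt(9*(2 + 11)**2 + 12128) = sqrt(9*13**2 + 12128) = sqrt(9*169 + 12128) = sqrt(1521 + 12128) = sqrt(13649)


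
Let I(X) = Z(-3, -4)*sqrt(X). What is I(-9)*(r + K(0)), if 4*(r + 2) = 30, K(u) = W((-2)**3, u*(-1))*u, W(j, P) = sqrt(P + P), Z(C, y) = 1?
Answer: 33*I/2 ≈ 16.5*I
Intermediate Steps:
W(j, P) = sqrt(2)*sqrt(P) (W(j, P) = sqrt(2*P) = sqrt(2)*sqrt(P))
I(X) = sqrt(X) (I(X) = 1*sqrt(X) = sqrt(X))
K(u) = u*sqrt(2)*sqrt(-u) (K(u) = (sqrt(2)*sqrt(u*(-1)))*u = (sqrt(2)*sqrt(-u))*u = u*sqrt(2)*sqrt(-u))
r = 11/2 (r = -2 + (1/4)*30 = -2 + 15/2 = 11/2 ≈ 5.5000)
I(-9)*(r + K(0)) = sqrt(-9)*(11/2 - sqrt(2)*(-1*0)**(3/2)) = (3*I)*(11/2 - sqrt(2)*0**(3/2)) = (3*I)*(11/2 - 1*sqrt(2)*0) = (3*I)*(11/2 + 0) = (3*I)*(11/2) = 33*I/2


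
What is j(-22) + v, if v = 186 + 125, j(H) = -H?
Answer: 333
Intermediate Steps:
v = 311
j(-22) + v = -1*(-22) + 311 = 22 + 311 = 333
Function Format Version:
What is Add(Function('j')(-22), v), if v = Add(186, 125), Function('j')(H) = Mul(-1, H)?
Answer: 333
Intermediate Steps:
v = 311
Add(Function('j')(-22), v) = Add(Mul(-1, -22), 311) = Add(22, 311) = 333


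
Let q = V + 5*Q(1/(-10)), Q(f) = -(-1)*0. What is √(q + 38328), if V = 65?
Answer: √38393 ≈ 195.94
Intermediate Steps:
Q(f) = 0 (Q(f) = -1*0 = 0)
q = 65 (q = 65 + 5*0 = 65 + 0 = 65)
√(q + 38328) = √(65 + 38328) = √38393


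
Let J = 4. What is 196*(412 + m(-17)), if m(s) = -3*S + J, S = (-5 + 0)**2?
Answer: 66836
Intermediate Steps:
S = 25 (S = (-5)**2 = 25)
m(s) = -71 (m(s) = -3*25 + 4 = -75 + 4 = -71)
196*(412 + m(-17)) = 196*(412 - 71) = 196*341 = 66836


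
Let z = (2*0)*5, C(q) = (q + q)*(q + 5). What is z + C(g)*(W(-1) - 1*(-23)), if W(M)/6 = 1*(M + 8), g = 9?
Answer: 16380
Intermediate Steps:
W(M) = 48 + 6*M (W(M) = 6*(1*(M + 8)) = 6*(1*(8 + M)) = 6*(8 + M) = 48 + 6*M)
C(q) = 2*q*(5 + q) (C(q) = (2*q)*(5 + q) = 2*q*(5 + q))
z = 0 (z = 0*5 = 0)
z + C(g)*(W(-1) - 1*(-23)) = 0 + (2*9*(5 + 9))*((48 + 6*(-1)) - 1*(-23)) = 0 + (2*9*14)*((48 - 6) + 23) = 0 + 252*(42 + 23) = 0 + 252*65 = 0 + 16380 = 16380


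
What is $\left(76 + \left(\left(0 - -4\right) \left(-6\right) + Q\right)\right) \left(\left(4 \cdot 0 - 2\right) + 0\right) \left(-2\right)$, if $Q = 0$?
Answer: $208$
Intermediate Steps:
$\left(76 + \left(\left(0 - -4\right) \left(-6\right) + Q\right)\right) \left(\left(4 \cdot 0 - 2\right) + 0\right) \left(-2\right) = \left(76 + \left(\left(0 - -4\right) \left(-6\right) + 0\right)\right) \left(\left(4 \cdot 0 - 2\right) + 0\right) \left(-2\right) = \left(76 + \left(\left(0 + 4\right) \left(-6\right) + 0\right)\right) \left(\left(0 - 2\right) + 0\right) \left(-2\right) = \left(76 + \left(4 \left(-6\right) + 0\right)\right) \left(-2 + 0\right) \left(-2\right) = \left(76 + \left(-24 + 0\right)\right) \left(\left(-2\right) \left(-2\right)\right) = \left(76 - 24\right) 4 = 52 \cdot 4 = 208$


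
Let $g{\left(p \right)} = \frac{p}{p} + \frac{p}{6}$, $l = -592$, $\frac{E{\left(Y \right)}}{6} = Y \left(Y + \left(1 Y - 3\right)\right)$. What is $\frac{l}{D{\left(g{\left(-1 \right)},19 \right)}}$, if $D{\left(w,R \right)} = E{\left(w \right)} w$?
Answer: $\frac{2664}{25} \approx 106.56$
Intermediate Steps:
$E{\left(Y \right)} = 6 Y \left(-3 + 2 Y\right)$ ($E{\left(Y \right)} = 6 Y \left(Y + \left(1 Y - 3\right)\right) = 6 Y \left(Y + \left(Y - 3\right)\right) = 6 Y \left(Y + \left(-3 + Y\right)\right) = 6 Y \left(-3 + 2 Y\right)$)
$g{\left(p \right)} = 1 + \frac{p}{6}$ ($g{\left(p \right)} = 1 + p \frac{1}{6} = 1 + \frac{p}{6}$)
$D{\left(w,R \right)} = 6 w^{2} \left(-3 + 2 w\right)$ ($D{\left(w,R \right)} = 6 w \left(-3 + 2 w\right) w = 6 w^{2} \left(-3 + 2 w\right)$)
$\frac{l}{D{\left(g{\left(-1 \right)},19 \right)}} = - \frac{592}{\left(1 + \frac{1}{6} \left(-1\right)\right)^{2} \left(-18 + 12 \left(1 + \frac{1}{6} \left(-1\right)\right)\right)} = - \frac{592}{\left(1 - \frac{1}{6}\right)^{2} \left(-18 + 12 \left(1 - \frac{1}{6}\right)\right)} = - \frac{592}{\left(\frac{5}{6}\right)^{2} \left(-18 + 12 \cdot \frac{5}{6}\right)} = - \frac{592}{\frac{25}{36} \left(-18 + 10\right)} = - \frac{592}{\frac{25}{36} \left(-8\right)} = - \frac{592}{- \frac{50}{9}} = \left(-592\right) \left(- \frac{9}{50}\right) = \frac{2664}{25}$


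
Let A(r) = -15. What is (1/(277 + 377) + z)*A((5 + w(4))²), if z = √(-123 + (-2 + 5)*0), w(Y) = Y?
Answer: -5/218 - 15*I*√123 ≈ -0.022936 - 166.36*I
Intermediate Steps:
z = I*√123 (z = √(-123 + 3*0) = √(-123 + 0) = √(-123) = I*√123 ≈ 11.091*I)
(1/(277 + 377) + z)*A((5 + w(4))²) = (1/(277 + 377) + I*√123)*(-15) = (1/654 + I*√123)*(-15) = -5/218 - 15*I*√123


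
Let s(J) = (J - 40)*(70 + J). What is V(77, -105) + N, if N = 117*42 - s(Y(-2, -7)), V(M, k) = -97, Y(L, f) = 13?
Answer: 7058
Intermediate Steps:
s(J) = (-40 + J)*(70 + J)
N = 7155 (N = 117*42 - (-2800 + 13² + 30*13) = 4914 - (-2800 + 169 + 390) = 4914 - 1*(-2241) = 4914 + 2241 = 7155)
V(77, -105) + N = -97 + 7155 = 7058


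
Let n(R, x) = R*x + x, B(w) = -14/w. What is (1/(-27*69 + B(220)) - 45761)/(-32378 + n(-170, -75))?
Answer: 9378122167/4037873711 ≈ 2.3225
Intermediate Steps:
n(R, x) = x + R*x
(1/(-27*69 + B(220)) - 45761)/(-32378 + n(-170, -75)) = (1/(-27*69 - 14/220) - 45761)/(-32378 - 75*(1 - 170)) = (1/(-1863 - 14*1/220) - 45761)/(-32378 - 75*(-169)) = (1/(-1863 - 7/110) - 45761)/(-32378 + 12675) = (1/(-204937/110) - 45761)/(-19703) = (-110/204937 - 45761)*(-1/19703) = -9378122167/204937*(-1/19703) = 9378122167/4037873711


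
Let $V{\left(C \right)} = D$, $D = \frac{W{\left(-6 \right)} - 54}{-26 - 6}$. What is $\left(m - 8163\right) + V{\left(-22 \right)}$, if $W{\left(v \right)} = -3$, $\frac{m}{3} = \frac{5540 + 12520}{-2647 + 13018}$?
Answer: $- \frac{902248743}{110624} \approx -8156.0$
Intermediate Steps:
$m = \frac{18060}{3457}$ ($m = 3 \frac{5540 + 12520}{-2647 + 13018} = 3 \cdot \frac{18060}{10371} = 3 \cdot 18060 \cdot \frac{1}{10371} = 3 \cdot \frac{6020}{3457} = \frac{18060}{3457} \approx 5.2242$)
$D = \frac{57}{32}$ ($D = \frac{-3 - 54}{-26 - 6} = - \frac{57}{-32} = \left(-57\right) \left(- \frac{1}{32}\right) = \frac{57}{32} \approx 1.7813$)
$V{\left(C \right)} = \frac{57}{32}$
$\left(m - 8163\right) + V{\left(-22 \right)} = \left(\frac{18060}{3457} - 8163\right) + \frac{57}{32} = - \frac{28201431}{3457} + \frac{57}{32} = - \frac{902248743}{110624}$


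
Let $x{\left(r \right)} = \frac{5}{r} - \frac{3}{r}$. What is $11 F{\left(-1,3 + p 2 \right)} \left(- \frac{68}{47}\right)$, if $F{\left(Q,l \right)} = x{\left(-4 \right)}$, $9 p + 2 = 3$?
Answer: $\frac{374}{47} \approx 7.9574$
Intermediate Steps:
$p = \frac{1}{9}$ ($p = - \frac{2}{9} + \frac{1}{9} \cdot 3 = - \frac{2}{9} + \frac{1}{3} = \frac{1}{9} \approx 0.11111$)
$x{\left(r \right)} = \frac{2}{r}$
$F{\left(Q,l \right)} = - \frac{1}{2}$ ($F{\left(Q,l \right)} = \frac{2}{-4} = 2 \left(- \frac{1}{4}\right) = - \frac{1}{2}$)
$11 F{\left(-1,3 + p 2 \right)} \left(- \frac{68}{47}\right) = 11 \left(- \frac{1}{2}\right) \left(- \frac{68}{47}\right) = - \frac{11 \left(\left(-68\right) \frac{1}{47}\right)}{2} = \left(- \frac{11}{2}\right) \left(- \frac{68}{47}\right) = \frac{374}{47}$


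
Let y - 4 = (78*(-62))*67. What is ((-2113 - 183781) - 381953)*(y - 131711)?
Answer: 258778666993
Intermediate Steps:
y = -324008 (y = 4 + (78*(-62))*67 = 4 - 4836*67 = 4 - 324012 = -324008)
((-2113 - 183781) - 381953)*(y - 131711) = ((-2113 - 183781) - 381953)*(-324008 - 131711) = (-185894 - 381953)*(-455719) = -567847*(-455719) = 258778666993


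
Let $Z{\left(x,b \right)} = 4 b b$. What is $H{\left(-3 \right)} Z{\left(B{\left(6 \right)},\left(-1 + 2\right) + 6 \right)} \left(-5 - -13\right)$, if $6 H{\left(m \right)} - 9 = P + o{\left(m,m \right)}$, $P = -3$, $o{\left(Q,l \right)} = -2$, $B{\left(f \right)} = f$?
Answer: $\frac{3136}{3} \approx 1045.3$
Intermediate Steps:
$Z{\left(x,b \right)} = 4 b^{2}$
$H{\left(m \right)} = \frac{2}{3}$ ($H{\left(m \right)} = \frac{3}{2} + \frac{-3 - 2}{6} = \frac{3}{2} + \frac{1}{6} \left(-5\right) = \frac{3}{2} - \frac{5}{6} = \frac{2}{3}$)
$H{\left(-3 \right)} Z{\left(B{\left(6 \right)},\left(-1 + 2\right) + 6 \right)} \left(-5 - -13\right) = \frac{2 \cdot 4 \left(\left(-1 + 2\right) + 6\right)^{2}}{3} \left(-5 - -13\right) = \frac{2 \cdot 4 \left(1 + 6\right)^{2}}{3} \left(-5 + 13\right) = \frac{2 \cdot 4 \cdot 7^{2}}{3} \cdot 8 = \frac{2 \cdot 4 \cdot 49}{3} \cdot 8 = \frac{2}{3} \cdot 196 \cdot 8 = \frac{392}{3} \cdot 8 = \frac{3136}{3}$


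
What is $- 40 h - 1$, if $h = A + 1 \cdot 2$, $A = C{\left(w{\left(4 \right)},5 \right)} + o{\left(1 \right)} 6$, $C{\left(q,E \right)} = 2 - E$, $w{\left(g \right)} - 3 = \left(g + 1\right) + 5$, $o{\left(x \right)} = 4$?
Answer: $-921$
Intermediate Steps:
$w{\left(g \right)} = 9 + g$ ($w{\left(g \right)} = 3 + \left(\left(g + 1\right) + 5\right) = 3 + \left(\left(1 + g\right) + 5\right) = 3 + \left(6 + g\right) = 9 + g$)
$A = 21$ ($A = \left(2 - 5\right) + 4 \cdot 6 = \left(2 - 5\right) + 24 = -3 + 24 = 21$)
$h = 23$ ($h = 21 + 1 \cdot 2 = 21 + 2 = 23$)
$- 40 h - 1 = \left(-40\right) 23 - 1 = -920 - 1 = -921$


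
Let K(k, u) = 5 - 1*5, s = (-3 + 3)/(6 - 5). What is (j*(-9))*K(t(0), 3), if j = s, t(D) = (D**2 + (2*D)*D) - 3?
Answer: 0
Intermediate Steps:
t(D) = -3 + 3*D**2 (t(D) = (D**2 + 2*D**2) - 3 = 3*D**2 - 3 = -3 + 3*D**2)
s = 0 (s = 0/1 = 0*1 = 0)
K(k, u) = 0 (K(k, u) = 5 - 5 = 0)
j = 0
(j*(-9))*K(t(0), 3) = (0*(-9))*0 = 0*0 = 0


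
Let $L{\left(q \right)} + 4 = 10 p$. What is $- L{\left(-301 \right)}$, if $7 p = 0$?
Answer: $4$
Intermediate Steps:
$p = 0$ ($p = \frac{1}{7} \cdot 0 = 0$)
$L{\left(q \right)} = -4$ ($L{\left(q \right)} = -4 + 10 \cdot 0 = -4 + 0 = -4$)
$- L{\left(-301 \right)} = \left(-1\right) \left(-4\right) = 4$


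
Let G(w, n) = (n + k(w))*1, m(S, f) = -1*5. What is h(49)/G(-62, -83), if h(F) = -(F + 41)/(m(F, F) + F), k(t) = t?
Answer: 9/638 ≈ 0.014107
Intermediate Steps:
m(S, f) = -5
G(w, n) = n + w (G(w, n) = (n + w)*1 = n + w)
h(F) = -(41 + F)/(-5 + F) (h(F) = -(F + 41)/(-5 + F) = -(41 + F)/(-5 + F))
h(49)/G(-62, -83) = ((-41 - 1*49)/(-5 + 49))/(-83 - 62) = ((-41 - 49)/44)/(-145) = ((1/44)*(-90))*(-1/145) = -45/22*(-1/145) = 9/638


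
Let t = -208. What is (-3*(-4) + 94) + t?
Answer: -102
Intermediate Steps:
(-3*(-4) + 94) + t = (-3*(-4) + 94) - 208 = (12 + 94) - 208 = 106 - 208 = -102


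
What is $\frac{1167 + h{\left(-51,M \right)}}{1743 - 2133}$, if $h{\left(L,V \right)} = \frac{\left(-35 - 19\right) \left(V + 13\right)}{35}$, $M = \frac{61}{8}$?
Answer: $- \frac{163}{56} \approx -2.9107$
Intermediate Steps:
$M = \frac{61}{8}$ ($M = 61 \cdot \frac{1}{8} = \frac{61}{8} \approx 7.625$)
$h{\left(L,V \right)} = - \frac{702}{35} - \frac{54 V}{35}$ ($h{\left(L,V \right)} = - 54 \left(13 + V\right) \frac{1}{35} = \left(-702 - 54 V\right) \frac{1}{35} = - \frac{702}{35} - \frac{54 V}{35}$)
$\frac{1167 + h{\left(-51,M \right)}}{1743 - 2133} = \frac{1167 - \frac{891}{28}}{1743 - 2133} = \frac{1167 - \frac{891}{28}}{-390} = \left(1167 - \frac{891}{28}\right) \left(- \frac{1}{390}\right) = \frac{31785}{28} \left(- \frac{1}{390}\right) = - \frac{163}{56}$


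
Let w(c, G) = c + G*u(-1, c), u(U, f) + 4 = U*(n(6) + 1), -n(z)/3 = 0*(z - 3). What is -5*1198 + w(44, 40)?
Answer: -6146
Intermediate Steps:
n(z) = 0 (n(z) = -0*(z - 3) = -0*(-3 + z) = -3*0 = 0)
u(U, f) = -4 + U (u(U, f) = -4 + U*(0 + 1) = -4 + U*1 = -4 + U)
w(c, G) = c - 5*G (w(c, G) = c + G*(-4 - 1) = c + G*(-5) = c - 5*G)
-5*1198 + w(44, 40) = -5*1198 + (44 - 5*40) = -5990 + (44 - 200) = -5990 - 156 = -6146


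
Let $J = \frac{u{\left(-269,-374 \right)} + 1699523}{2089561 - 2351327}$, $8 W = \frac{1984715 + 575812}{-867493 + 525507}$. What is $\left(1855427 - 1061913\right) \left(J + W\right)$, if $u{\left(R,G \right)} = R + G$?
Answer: $- \frac{1055017394925808177}{179040614552} \approx -5.8926 \cdot 10^{6}$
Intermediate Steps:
$W = - \frac{2560527}{2735888}$ ($W = \frac{\left(1984715 + 575812\right) \frac{1}{-867493 + 525507}}{8} = \frac{2560527 \frac{1}{-341986}}{8} = \frac{2560527 \left(- \frac{1}{341986}\right)}{8} = \frac{1}{8} \left(- \frac{2560527}{341986}\right) = - \frac{2560527}{2735888} \approx -0.9359$)
$u{\left(R,G \right)} = G + R$
$J = - \frac{849440}{130883}$ ($J = \frac{\left(-374 - 269\right) + 1699523}{2089561 - 2351327} = \frac{-643 + 1699523}{-261766} = 1698880 \left(- \frac{1}{261766}\right) = - \frac{849440}{130883} \approx -6.4901$)
$\left(1855427 - 1061913\right) \left(J + W\right) = \left(1855427 - 1061913\right) \left(- \frac{849440}{130883} - \frac{2560527}{2735888}\right) = 793514 \left(- \frac{2659102158061}{358081229104}\right) = - \frac{1055017394925808177}{179040614552}$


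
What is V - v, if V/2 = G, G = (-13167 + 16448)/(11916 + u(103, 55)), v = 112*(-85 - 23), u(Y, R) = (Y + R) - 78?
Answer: 72555089/5998 ≈ 12097.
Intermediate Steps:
u(Y, R) = -78 + R + Y (u(Y, R) = (R + Y) - 78 = -78 + R + Y)
v = -12096 (v = 112*(-108) = -12096)
G = 3281/11996 (G = (-13167 + 16448)/(11916 + (-78 + 55 + 103)) = 3281/(11916 + 80) = 3281/11996 ≈ 0.27351)
V = 3281/5998 (V = 2*(3281/11996) = 3281/5998 ≈ 0.54702)
V - v = 3281/5998 - 1*(-12096) = 3281/5998 + 12096 = 72555089/5998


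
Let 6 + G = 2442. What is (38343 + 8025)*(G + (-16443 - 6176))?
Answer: -935845344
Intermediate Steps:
G = 2436 (G = -6 + 2442 = 2436)
(38343 + 8025)*(G + (-16443 - 6176)) = (38343 + 8025)*(2436 + (-16443 - 6176)) = 46368*(2436 - 22619) = 46368*(-20183) = -935845344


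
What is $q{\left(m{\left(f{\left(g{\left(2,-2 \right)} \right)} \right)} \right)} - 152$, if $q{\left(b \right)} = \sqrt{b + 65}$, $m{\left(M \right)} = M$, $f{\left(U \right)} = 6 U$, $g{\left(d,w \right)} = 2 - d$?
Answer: $-152 + \sqrt{65} \approx -143.94$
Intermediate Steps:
$q{\left(b \right)} = \sqrt{65 + b}$
$q{\left(m{\left(f{\left(g{\left(2,-2 \right)} \right)} \right)} \right)} - 152 = \sqrt{65 + 6 \left(2 - 2\right)} - 152 = \sqrt{65 + 6 \cdot 0} - 152 = \sqrt{65 + 0} - 152 = \sqrt{65} - 152 = -152 + \sqrt{65}$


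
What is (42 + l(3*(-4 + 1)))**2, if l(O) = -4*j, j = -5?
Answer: 3844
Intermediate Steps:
l(O) = 20 (l(O) = -4*(-5) = 20)
(42 + l(3*(-4 + 1)))**2 = (42 + 20)**2 = 62**2 = 3844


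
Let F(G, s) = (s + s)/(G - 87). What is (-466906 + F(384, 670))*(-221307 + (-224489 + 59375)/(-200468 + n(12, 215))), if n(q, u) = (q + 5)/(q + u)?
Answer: 465505417938675797470/4505115681 ≈ 1.0333e+11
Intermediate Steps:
n(q, u) = (5 + q)/(q + u)
F(G, s) = 2*s/(-87 + G) (F(G, s) = (2*s)/(-87 + G) = 2*s/(-87 + G))
(-466906 + F(384, 670))*(-221307 + (-224489 + 59375)/(-200468 + n(12, 215))) = (-466906 + 2*670/(-87 + 384))*(-221307 + (-224489 + 59375)/(-200468 + (5 + 12)/(12 + 215))) = (-466906 + 2*670/297)*(-221307 - 165114/(-200468 + 17/227)) = (-466906 + 2*670*(1/297))*(-221307 - 165114/(-200468 + (1/227)*17)) = (-466906 + 1340/297)*(-221307 - 165114/(-200468 + 17/227)) = -138669742*(-221307 - 165114/(-45506219/227))/297 = -138669742*(-221307 - 165114*(-227/45506219))/297 = -138669742*(-221307 + 37480878/45506219)/297 = -138669742/297*(-10070807327355/45506219) = 465505417938675797470/4505115681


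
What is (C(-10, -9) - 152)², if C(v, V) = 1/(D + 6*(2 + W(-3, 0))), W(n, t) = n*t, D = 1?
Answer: 3900625/169 ≈ 23081.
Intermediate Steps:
C(v, V) = 1/13 (C(v, V) = 1/(1 + 6*(2 - 3*0)) = 1/(1 + 6*(2 + 0)) = 1/(1 + 6*2) = 1/(1 + 12) = 1/13)
(C(-10, -9) - 152)² = (1/13 - 152)² = (-1975/13)² = 3900625/169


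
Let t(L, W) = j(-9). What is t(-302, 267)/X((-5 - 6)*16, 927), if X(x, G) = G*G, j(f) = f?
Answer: -1/95481 ≈ -1.0473e-5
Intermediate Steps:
X(x, G) = G²
t(L, W) = -9
t(-302, 267)/X((-5 - 6)*16, 927) = -9/(927²) = -9/859329 = -9*1/859329 = -1/95481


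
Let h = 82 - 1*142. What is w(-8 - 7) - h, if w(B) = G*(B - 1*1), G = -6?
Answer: 156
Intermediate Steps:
h = -60 (h = 82 - 142 = -60)
w(B) = 6 - 6*B (w(B) = -6*(B - 1*1) = -6*(B - 1) = -6*(-1 + B) = 6 - 6*B)
w(-8 - 7) - h = (6 - 6*(-8 - 7)) - 1*(-60) = (6 - 6*(-15)) + 60 = (6 + 90) + 60 = 96 + 60 = 156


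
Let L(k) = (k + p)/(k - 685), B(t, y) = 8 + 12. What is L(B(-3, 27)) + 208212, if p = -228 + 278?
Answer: 3956026/19 ≈ 2.0821e+5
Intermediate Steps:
B(t, y) = 20
p = 50
L(k) = (50 + k)/(-685 + k) (L(k) = (k + 50)/(k - 685) = (50 + k)/(-685 + k))
L(B(-3, 27)) + 208212 = (50 + 20)/(-685 + 20) + 208212 = 70/(-665) + 208212 = -1/665*70 + 208212 = -2/19 + 208212 = 3956026/19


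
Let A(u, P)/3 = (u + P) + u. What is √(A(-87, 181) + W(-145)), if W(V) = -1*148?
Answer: I*√127 ≈ 11.269*I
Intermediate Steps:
A(u, P) = 3*P + 6*u (A(u, P) = 3*((u + P) + u) = 3*((P + u) + u) = 3*(P + 2*u) = 3*P + 6*u)
W(V) = -148
√(A(-87, 181) + W(-145)) = √((3*181 + 6*(-87)) - 148) = √((543 - 522) - 148) = √(21 - 148) = √(-127) = I*√127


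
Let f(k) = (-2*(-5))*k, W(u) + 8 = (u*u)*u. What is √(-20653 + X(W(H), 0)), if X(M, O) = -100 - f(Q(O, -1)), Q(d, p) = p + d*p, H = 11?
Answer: I*√20743 ≈ 144.02*I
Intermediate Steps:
W(u) = -8 + u³ (W(u) = -8 + (u*u)*u = -8 + u²*u = -8 + u³)
f(k) = 10*k
X(M, O) = -90 + 10*O (X(M, O) = -100 - 10*(-(1 + O)) = -100 - 10*(-1 - O) = -100 - (-10 - 10*O) = -100 + (10 + 10*O) = -90 + 10*O)
√(-20653 + X(W(H), 0)) = √(-20653 + (-90 + 10*0)) = √(-20653 + (-90 + 0)) = √(-20653 - 90) = √(-20743) = I*√20743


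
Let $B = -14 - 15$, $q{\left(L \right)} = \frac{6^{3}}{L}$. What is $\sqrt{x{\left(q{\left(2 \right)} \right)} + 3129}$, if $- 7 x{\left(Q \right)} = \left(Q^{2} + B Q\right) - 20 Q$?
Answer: $\frac{\sqrt{108717}}{7} \approx 47.103$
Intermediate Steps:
$q{\left(L \right)} = \frac{216}{L}$
$B = -29$ ($B = -14 - 15 = -29$)
$x{\left(Q \right)} = 7 Q - \frac{Q^{2}}{7}$ ($x{\left(Q \right)} = - \frac{\left(Q^{2} - 29 Q\right) - 20 Q}{7} = - \frac{Q^{2} - 49 Q}{7} = 7 Q - \frac{Q^{2}}{7}$)
$\sqrt{x{\left(q{\left(2 \right)} \right)} + 3129} = \sqrt{\frac{\frac{216}{2} \left(49 - \frac{216}{2}\right)}{7} + 3129} = \sqrt{\frac{216 \cdot \frac{1}{2} \left(49 - 216 \cdot \frac{1}{2}\right)}{7} + 3129} = \sqrt{\frac{1}{7} \cdot 108 \left(49 - 108\right) + 3129} = \sqrt{\frac{1}{7} \cdot 108 \left(-59\right) + 3129} = \sqrt{- \frac{6372}{7} + 3129} = \sqrt{\frac{15531}{7}} = \frac{\sqrt{108717}}{7}$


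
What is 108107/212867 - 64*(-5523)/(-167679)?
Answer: -19038416857/11897775231 ≈ -1.6002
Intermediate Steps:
108107/212867 - 64*(-5523)/(-167679) = 108107*(1/212867) + 353472*(-1/167679) = 108107/212867 - 117824/55893 = -19038416857/11897775231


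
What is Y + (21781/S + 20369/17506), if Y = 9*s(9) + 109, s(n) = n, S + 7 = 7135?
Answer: 12117607169/62391384 ≈ 194.22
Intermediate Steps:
S = 7128 (S = -7 + 7135 = 7128)
Y = 190 (Y = 9*9 + 109 = 81 + 109 = 190)
Y + (21781/S + 20369/17506) = 190 + (21781/7128 + 20369/17506) = 190 + 263244209/62391384 = 12117607169/62391384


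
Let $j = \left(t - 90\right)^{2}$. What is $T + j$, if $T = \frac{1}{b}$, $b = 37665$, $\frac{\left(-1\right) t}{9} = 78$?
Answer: $\frac{23625898561}{37665} \approx 6.2726 \cdot 10^{5}$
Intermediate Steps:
$t = -702$ ($t = \left(-9\right) 78 = -702$)
$j = 627264$ ($j = \left(-702 - 90\right)^{2} = \left(-792\right)^{2} = 627264$)
$T = \frac{1}{37665} \approx 2.655 \cdot 10^{-5}$
$T + j = \frac{1}{37665} + 627264 = \frac{23625898561}{37665}$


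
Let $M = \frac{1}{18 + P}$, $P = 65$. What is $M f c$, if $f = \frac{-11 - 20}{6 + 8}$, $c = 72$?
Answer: $- \frac{1116}{581} \approx -1.9208$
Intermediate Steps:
$f = - \frac{31}{14} \approx -2.2143$
$M = \frac{1}{83}$ ($M = \frac{1}{18 + 65} = \frac{1}{83} \approx 0.012048$)
$M f c = \frac{1}{83} \left(- \frac{31}{14}\right) 72 = \left(- \frac{31}{1162}\right) 72 = - \frac{1116}{581}$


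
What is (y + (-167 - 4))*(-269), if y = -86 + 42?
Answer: 57835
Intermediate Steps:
y = -44
(y + (-167 - 4))*(-269) = (-44 + (-167 - 4))*(-269) = (-44 - 171)*(-269) = -215*(-269) = 57835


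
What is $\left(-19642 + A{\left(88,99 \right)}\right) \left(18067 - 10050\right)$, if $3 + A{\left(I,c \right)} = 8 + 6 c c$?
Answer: $314017873$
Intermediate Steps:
$A{\left(I,c \right)} = 5 + 6 c^{2}$ ($A{\left(I,c \right)} = -3 + \left(8 + 6 c c\right) = -3 + \left(8 + 6 c^{2}\right) = 5 + 6 c^{2}$)
$\left(-19642 + A{\left(88,99 \right)}\right) \left(18067 - 10050\right) = \left(-19642 + \left(5 + 6 \cdot 99^{2}\right)\right) \left(18067 - 10050\right) = \left(-19642 + \left(5 + 6 \cdot 9801\right)\right) \left(18067 - 10050\right) = \left(-19642 + \left(5 + 58806\right)\right) 8017 = \left(-19642 + 58811\right) 8017 = 39169 \cdot 8017 = 314017873$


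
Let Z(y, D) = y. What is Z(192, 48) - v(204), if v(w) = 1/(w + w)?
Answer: 78335/408 ≈ 192.00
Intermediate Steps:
v(w) = 1/(2*w)
Z(192, 48) - v(204) = 192 - 1/(2*204) = 192 - 1*1/408 = 192 - 1/408 = 78335/408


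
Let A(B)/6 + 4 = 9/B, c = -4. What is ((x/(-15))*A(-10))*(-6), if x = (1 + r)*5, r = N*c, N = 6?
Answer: 6762/5 ≈ 1352.4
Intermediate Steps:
A(B) = -24 + 54/B (A(B) = -24 + 6*(9/B) = -24 + 54/B)
r = -24 (r = 6*(-4) = -24)
x = -115 (x = (1 - 24)*5 = -23*5 = -115)
((x/(-15))*A(-10))*(-6) = ((-115/(-15))*(-24 + 54/(-10)))*(-6) = ((-115*(-1/15))*(-24 + 54*(-⅒)))*(-6) = (23*(-24 - 27/5)/3)*(-6) = ((23/3)*(-147/5))*(-6) = -1127/5*(-6) = 6762/5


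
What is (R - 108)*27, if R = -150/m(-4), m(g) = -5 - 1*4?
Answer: -2466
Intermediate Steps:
m(g) = -9 (m(g) = -5 - 4 = -9)
R = 50/3 (R = -150/(-9) = -150*(-⅑) = 50/3 ≈ 16.667)
(R - 108)*27 = (50/3 - 108)*27 = -274/3*27 = -2466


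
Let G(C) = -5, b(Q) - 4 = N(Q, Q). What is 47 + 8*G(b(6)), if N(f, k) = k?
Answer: 7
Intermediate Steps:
b(Q) = 4 + Q
47 + 8*G(b(6)) = 47 + 8*(-5) = 47 - 40 = 7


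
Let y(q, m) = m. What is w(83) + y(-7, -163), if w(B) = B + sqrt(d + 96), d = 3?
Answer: -80 + 3*sqrt(11) ≈ -70.050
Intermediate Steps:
w(B) = B + 3*sqrt(11) (w(B) = B + sqrt(3 + 96) = B + sqrt(99) = B + 3*sqrt(11))
w(83) + y(-7, -163) = (83 + 3*sqrt(11)) - 163 = -80 + 3*sqrt(11)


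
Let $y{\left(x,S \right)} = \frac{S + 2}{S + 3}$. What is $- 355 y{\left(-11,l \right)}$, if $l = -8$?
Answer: $-426$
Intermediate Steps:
$y{\left(x,S \right)} = \frac{2 + S}{3 + S}$
$- 355 y{\left(-11,l \right)} = - 355 \frac{2 - 8}{3 - 8} = - 355 \frac{1}{-5} \left(-6\right) = - 355 \left(\left(- \frac{1}{5}\right) \left(-6\right)\right) = \left(-355\right) \frac{6}{5} = -426$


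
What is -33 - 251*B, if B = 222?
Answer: -55755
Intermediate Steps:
-33 - 251*B = -33 - 251*222 = -33 - 55722 = -55755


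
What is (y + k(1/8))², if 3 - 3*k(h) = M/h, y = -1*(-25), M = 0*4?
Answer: 676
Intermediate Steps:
M = 0
y = 25
k(h) = 1 (k(h) = 1 - 0/h = 1 - ⅓*0 = 1 + 0 = 1)
(y + k(1/8))² = (25 + 1)² = 26² = 676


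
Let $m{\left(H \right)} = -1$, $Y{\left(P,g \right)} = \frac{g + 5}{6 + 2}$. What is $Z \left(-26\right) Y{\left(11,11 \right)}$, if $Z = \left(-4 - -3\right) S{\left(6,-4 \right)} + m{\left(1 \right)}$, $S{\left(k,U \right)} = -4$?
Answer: $-156$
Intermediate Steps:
$Y{\left(P,g \right)} = \frac{5}{8} + \frac{g}{8}$ ($Y{\left(P,g \right)} = \frac{5 + g}{8} = \left(5 + g\right) \frac{1}{8} = \frac{5}{8} + \frac{g}{8}$)
$Z = 3$ ($Z = \left(-4 - -3\right) \left(-4\right) - 1 = \left(-4 + 3\right) \left(-4\right) - 1 = \left(-1\right) \left(-4\right) - 1 = 4 - 1 = 3$)
$Z \left(-26\right) Y{\left(11,11 \right)} = 3 \left(-26\right) \left(\frac{5}{8} + \frac{1}{8} \cdot 11\right) = - 78 \left(\frac{5}{8} + \frac{11}{8}\right) = \left(-78\right) 2 = -156$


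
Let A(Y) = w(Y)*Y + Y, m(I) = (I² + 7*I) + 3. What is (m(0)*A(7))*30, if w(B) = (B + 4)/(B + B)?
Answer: 1125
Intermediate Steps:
w(B) = (4 + B)/(2*B) (w(B) = (4 + B)/((2*B)) = (4 + B)*(1/(2*B)) = (4 + B)/(2*B))
m(I) = 3 + I² + 7*I
A(Y) = 2 + 3*Y/2 (A(Y) = ((4 + Y)/(2*Y))*Y + Y = (2 + Y/2) + Y = 2 + 3*Y/2)
(m(0)*A(7))*30 = ((3 + 0² + 7*0)*(2 + (3/2)*7))*30 = ((3 + 0 + 0)*(2 + 21/2))*30 = (3*(25/2))*30 = (75/2)*30 = 1125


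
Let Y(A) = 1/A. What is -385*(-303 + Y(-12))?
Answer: 1400245/12 ≈ 1.1669e+5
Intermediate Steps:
-385*(-303 + Y(-12)) = -385*(-303 + 1/(-12)) = -385*(-303 - 1/12) = -385*(-3637/12) = 1400245/12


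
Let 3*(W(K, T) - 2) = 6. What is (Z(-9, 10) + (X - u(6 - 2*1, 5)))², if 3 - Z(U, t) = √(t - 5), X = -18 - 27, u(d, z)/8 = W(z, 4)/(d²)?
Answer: (44 + √5)² ≈ 2137.8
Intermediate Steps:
W(K, T) = 4 (W(K, T) = 2 + (⅓)*6 = 2 + 2 = 4)
u(d, z) = 32/d² (u(d, z) = 8*(4/(d²)) = 8*(4/d²) = 32/d²)
X = -45
Z(U, t) = 3 - √(-5 + t) (Z(U, t) = 3 - √(t - 5) = 3 - √(-5 + t))
(Z(-9, 10) + (X - u(6 - 2*1, 5)))² = ((3 - √(-5 + 10)) + (-45 - 32/(6 - 2*1)²))² = ((3 - √5) + (-45 - 32/(6 - 2)²))² = ((3 - √5) + (-45 - 32/4²))² = ((3 - √5) + (-45 - 32/16))² = ((3 - √5) + (-45 - 1*2))² = ((3 - √5) + (-45 - 2))² = ((3 - √5) - 47)² = (-44 - √5)²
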